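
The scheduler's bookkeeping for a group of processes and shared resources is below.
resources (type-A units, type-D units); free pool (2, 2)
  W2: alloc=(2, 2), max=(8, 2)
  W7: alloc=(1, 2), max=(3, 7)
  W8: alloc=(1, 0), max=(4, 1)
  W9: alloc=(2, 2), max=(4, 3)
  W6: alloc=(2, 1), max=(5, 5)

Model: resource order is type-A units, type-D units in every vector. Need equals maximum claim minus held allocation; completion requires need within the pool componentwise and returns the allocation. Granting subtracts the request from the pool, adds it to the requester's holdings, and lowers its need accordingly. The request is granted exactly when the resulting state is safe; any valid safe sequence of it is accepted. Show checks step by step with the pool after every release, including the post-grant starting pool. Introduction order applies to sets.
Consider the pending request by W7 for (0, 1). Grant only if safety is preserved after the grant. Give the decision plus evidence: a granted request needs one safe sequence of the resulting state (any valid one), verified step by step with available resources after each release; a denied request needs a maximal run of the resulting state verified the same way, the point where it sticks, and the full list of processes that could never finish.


DENY — the pretend-granted state is unsafe.
Key observation: after W9, W8 the pool peaks at (5, 3), and each blocked process is short somewhere: W2 on type-A units; W7 on type-D units; W6 on type-D units.
On the post-grant state, W9, W8 is a maximal run — nothing extends it. Verifying each step:
  pool = (2, 1)
  W9: need (2, 1) fits (2, 1); releases (2, 2), pool now (4, 3)
  W8: need (3, 1) fits (4, 3); releases (1, 0), pool now (5, 3)
  blocked: W2 wants (6, 0), pool (5, 3) — not enough type-A units
  blocked: W7 wants (2, 4), pool (5, 3) — not enough type-D units
  blocked: W6 wants (3, 4), pool (5, 3) — not enough type-D units
Processes that could never finish after the grant: W2, W7 and W6.


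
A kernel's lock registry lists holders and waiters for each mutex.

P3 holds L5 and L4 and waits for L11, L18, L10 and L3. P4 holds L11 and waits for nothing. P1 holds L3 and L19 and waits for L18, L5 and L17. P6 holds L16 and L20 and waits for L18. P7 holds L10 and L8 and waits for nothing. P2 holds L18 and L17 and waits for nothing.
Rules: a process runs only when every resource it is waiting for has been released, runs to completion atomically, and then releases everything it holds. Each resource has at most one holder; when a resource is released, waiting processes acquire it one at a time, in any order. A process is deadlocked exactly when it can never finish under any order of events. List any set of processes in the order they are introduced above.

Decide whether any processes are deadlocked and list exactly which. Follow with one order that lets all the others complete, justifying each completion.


The deadlocked set is P3 and P1.
Key observation: the knot is the closed ring of waits P3 -> P1 -> P3; no other process is dragged down with it.
A valid finishing order for the others: P7, P2, P6, P4.
Verifying each step:
  P7: no waits; runs immediately, freeing L10 and L8
  P2: no waits; runs immediately, freeing L18 and L17
  run P6 (all its waits — L18 — are resolved); releases L16 and L20
  P4: no waits; runs immediately, freeing L11


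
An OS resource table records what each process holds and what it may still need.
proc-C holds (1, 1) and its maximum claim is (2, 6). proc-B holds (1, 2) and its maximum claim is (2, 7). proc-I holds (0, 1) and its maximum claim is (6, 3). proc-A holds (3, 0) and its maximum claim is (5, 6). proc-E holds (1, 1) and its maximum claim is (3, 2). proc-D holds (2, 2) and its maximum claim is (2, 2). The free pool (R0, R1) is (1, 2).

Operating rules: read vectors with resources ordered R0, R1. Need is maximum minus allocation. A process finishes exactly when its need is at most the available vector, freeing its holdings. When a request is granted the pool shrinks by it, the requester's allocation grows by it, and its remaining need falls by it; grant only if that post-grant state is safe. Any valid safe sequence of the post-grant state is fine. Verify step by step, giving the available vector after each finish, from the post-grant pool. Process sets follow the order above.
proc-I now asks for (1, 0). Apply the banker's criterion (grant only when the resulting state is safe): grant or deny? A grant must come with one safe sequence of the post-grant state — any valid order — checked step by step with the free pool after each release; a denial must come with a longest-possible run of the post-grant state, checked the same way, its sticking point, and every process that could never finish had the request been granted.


GRANT — the state after the grant stays safe, e.g. via proc-D, proc-E, proc-C, proc-A, proc-I, proc-B.
Key observation: the grant leaves (0, 2) free — enough for proc-D, whose release restarts the cascade.
Check on the post-grant state, step by step:
  pool = (0, 2)
  proc-D: need (0, 0) fits (0, 2); releases (2, 2), pool now (2, 4)
  proc-E: need (2, 1) fits (2, 4); releases (1, 1), pool now (3, 5)
  proc-C: need (1, 5) fits (3, 5); releases (1, 1), pool now (4, 6)
  proc-A: need (2, 6) fits (4, 6); releases (3, 0), pool now (7, 6)
  proc-I: need (5, 2) fits (7, 6); releases (1, 1), pool now (8, 7)
  proc-B: need (1, 5) fits (8, 7); releases (1, 2), pool now (9, 9)


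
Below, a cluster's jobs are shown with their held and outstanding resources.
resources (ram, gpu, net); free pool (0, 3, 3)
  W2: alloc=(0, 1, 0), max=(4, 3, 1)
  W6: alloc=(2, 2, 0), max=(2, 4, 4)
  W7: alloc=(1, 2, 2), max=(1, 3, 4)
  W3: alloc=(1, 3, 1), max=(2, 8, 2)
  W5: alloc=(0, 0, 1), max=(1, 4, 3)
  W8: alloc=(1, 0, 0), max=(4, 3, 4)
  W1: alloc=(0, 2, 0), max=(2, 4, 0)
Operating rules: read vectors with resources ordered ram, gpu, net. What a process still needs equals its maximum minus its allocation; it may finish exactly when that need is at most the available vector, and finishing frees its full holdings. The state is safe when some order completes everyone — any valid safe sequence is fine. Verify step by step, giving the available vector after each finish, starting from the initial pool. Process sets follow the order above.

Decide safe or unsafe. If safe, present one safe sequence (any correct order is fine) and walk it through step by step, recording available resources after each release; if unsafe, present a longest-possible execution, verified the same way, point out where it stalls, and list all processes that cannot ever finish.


SAFE — a valid safe sequence is W7, W5, W6, W1, W3, W8, W2.
Key observation: the first exact fit in this order is W5 — it needs (1, 4, 2) with (1, 5, 5) free, meeting a requested resource to the last unit.
Step-by-step check:
  pool = (0, 3, 3)
  W7: need (0, 1, 2) fits (0, 3, 3); releases (1, 2, 2), pool now (1, 5, 5)
  W5: need (1, 4, 2) fits (1, 5, 5); releases (0, 0, 1), pool now (1, 5, 6)
  W6: need (0, 2, 4) fits (1, 5, 6); releases (2, 2, 0), pool now (3, 7, 6)
  W1: need (2, 2, 0) fits (3, 7, 6); releases (0, 2, 0), pool now (3, 9, 6)
  W3: need (1, 5, 1) fits (3, 9, 6); releases (1, 3, 1), pool now (4, 12, 7)
  W8: need (3, 3, 4) fits (4, 12, 7); releases (1, 0, 0), pool now (5, 12, 7)
  W2: need (4, 2, 1) fits (5, 12, 7); releases (0, 1, 0), pool now (5, 13, 7)


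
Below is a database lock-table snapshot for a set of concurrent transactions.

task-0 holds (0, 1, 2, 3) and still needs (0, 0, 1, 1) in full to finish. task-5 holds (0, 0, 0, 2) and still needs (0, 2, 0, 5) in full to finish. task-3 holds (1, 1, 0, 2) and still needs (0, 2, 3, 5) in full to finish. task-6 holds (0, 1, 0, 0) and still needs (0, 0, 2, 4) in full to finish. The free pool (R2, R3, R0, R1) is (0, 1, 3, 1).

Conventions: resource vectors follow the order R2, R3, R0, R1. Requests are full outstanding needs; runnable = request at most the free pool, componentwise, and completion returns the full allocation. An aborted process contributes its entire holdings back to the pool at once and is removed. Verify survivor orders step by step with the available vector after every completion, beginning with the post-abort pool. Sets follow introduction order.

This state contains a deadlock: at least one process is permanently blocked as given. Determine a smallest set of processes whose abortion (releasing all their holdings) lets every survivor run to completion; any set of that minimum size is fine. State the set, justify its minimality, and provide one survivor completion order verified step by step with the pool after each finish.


Abort task-3.
Key observation: the deadlocked task-5 becomes finishable only because task-3 released (1, 1, 0, 2); it completes at step 3 below.
Minimality: the empty abort set fails — the state is deadlocked as it stands.
One survivor order: task-0, task-6, task-5. Step-by-step check (post-abort pool first):
  pool = (1, 2, 3, 3)
  task-0: need (0, 0, 1, 1) fits (1, 2, 3, 3); releases (0, 1, 2, 3), pool now (1, 3, 5, 6)
  task-6: need (0, 0, 2, 4) fits (1, 3, 5, 6); releases (0, 1, 0, 0), pool now (1, 4, 5, 6)
  task-5: need (0, 2, 0, 5) fits (1, 4, 5, 6); releases (0, 0, 0, 2), pool now (1, 4, 5, 8)


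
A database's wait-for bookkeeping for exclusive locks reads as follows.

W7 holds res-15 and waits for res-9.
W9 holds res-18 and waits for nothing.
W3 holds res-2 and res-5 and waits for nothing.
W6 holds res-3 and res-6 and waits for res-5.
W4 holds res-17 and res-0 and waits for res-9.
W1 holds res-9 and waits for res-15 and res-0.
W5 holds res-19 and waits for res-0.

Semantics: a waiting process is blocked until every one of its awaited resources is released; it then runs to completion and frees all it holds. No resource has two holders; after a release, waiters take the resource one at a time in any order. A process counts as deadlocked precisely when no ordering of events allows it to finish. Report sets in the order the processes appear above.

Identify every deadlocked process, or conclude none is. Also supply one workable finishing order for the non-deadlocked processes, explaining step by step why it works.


Deadlocked: W7, W4, W1 and W5.
Key observation: the waits loop around W7 -> W1 -> W7 with no way out; W4 is caught in further circular waits and W5 waits into the deadlock from upstream.
The rest can finish in the order W3, W6, W9.
Check, step by step:
  run W3 (it waits on nothing); releases res-2 and res-5
  W6: everything it awaited (res-5) is free; runs, freeing res-3 and res-6
  run W9 (it waits on nothing); releases res-18


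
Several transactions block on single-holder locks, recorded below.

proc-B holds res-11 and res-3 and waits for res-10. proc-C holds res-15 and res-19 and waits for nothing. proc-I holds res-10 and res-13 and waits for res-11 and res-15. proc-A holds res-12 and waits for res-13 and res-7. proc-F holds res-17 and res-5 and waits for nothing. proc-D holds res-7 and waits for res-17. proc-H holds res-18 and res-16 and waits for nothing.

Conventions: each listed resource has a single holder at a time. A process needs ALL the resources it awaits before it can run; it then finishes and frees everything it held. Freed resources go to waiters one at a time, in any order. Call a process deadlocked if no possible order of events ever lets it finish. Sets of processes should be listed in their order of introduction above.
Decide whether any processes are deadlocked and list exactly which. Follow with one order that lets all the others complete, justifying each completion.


The deadlocked set is proc-B, proc-I and proc-A.
Key observation: the cycle proc-B -> proc-I -> proc-B can never break — each member waits on the next; proc-A waits into the deadlock from upstream.
One completion order for the rest: proc-F, proc-H, proc-D, proc-C.
Check, step by step:
  proc-F: no waits; runs immediately, freeing res-17 and res-5
  proc-H: no waits; runs immediately, freeing res-18 and res-16
  proc-D: everything it awaited (res-17) is free; runs, freeing res-7
  proc-C: no waits; runs immediately, freeing res-15 and res-19


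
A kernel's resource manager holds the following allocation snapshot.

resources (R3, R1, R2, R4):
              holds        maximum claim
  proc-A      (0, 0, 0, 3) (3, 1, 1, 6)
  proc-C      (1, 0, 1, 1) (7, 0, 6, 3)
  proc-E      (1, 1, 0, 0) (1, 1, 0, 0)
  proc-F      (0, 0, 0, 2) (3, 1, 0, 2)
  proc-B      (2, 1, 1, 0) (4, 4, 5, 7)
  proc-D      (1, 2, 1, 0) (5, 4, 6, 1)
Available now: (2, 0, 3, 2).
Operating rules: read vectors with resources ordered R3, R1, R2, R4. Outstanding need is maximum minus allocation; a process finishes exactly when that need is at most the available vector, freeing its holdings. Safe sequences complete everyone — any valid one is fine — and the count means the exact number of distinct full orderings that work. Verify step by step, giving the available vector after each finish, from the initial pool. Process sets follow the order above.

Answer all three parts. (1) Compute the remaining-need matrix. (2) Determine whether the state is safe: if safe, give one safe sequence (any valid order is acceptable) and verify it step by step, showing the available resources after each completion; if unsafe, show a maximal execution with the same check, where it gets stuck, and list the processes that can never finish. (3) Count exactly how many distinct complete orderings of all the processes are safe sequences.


(1) Outstanding need per process (order R3, R1, R2, R4):
  proc-A: (3, 1, 1, 3)
  proc-C: (6, 0, 5, 2)
  proc-E: (0, 0, 0, 0)
  proc-F: (3, 1, 0, 0)
  proc-B: (2, 3, 4, 7)
  proc-D: (4, 2, 5, 1)
(2) The state is UNSAFE.
Key observation: the pool after proc-E, proc-F, proc-A is (3, 1, 3, 7); every surviving request exceeds it in R2, so progress ends there.
A maximal execution: proc-E, proc-F, proc-A — then nothing else fits. Walking it through:
  pool = (2, 0, 3, 2)
  run proc-E (needs (0, 0, 0, 0), free (2, 0, 3, 2)); after release of (1, 1, 0, 0) the pool is (3, 1, 3, 2)
  run proc-F (needs (3, 1, 0, 0), free (3, 1, 3, 2)); after release of (0, 0, 0, 2) the pool is (3, 1, 3, 4)
  run proc-A (needs (3, 1, 1, 3), free (3, 1, 3, 4)); after release of (0, 0, 0, 3) the pool is (3, 1, 3, 7)
  blocked: proc-C wants (6, 0, 5, 2), pool (3, 1, 3, 7) — not enough R3 and R2
  blocked: proc-B wants (2, 3, 4, 7), pool (3, 1, 3, 7) — not enough R1 and R2
  blocked: proc-D wants (4, 2, 5, 1), pool (3, 1, 3, 7) — not enough R3, R1 and R2
Processes that can never finish: proc-C, proc-B and proc-D.
(3) Exactly 0 of the possible complete orderings are safe sequences.


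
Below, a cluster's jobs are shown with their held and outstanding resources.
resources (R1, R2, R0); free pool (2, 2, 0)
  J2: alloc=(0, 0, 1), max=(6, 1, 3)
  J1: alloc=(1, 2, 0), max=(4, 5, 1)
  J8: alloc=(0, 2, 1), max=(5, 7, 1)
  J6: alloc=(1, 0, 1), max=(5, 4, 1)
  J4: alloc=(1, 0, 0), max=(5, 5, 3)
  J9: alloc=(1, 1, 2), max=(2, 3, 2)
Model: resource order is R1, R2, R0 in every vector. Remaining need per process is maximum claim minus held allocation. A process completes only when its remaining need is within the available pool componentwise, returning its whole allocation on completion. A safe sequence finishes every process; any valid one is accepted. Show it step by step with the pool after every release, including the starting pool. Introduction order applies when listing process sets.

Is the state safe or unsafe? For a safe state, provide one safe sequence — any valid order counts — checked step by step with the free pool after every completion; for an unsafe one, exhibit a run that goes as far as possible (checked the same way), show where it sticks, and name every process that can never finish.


SAFE — a valid safe sequence is J9, J1, J6, J4, J8, J2.
Key observation: J9 is the earliest step where a requested resource binds exactly: need (1, 2, 0), pool (2, 2, 0) at its turn.
Walking it through:
  pool = (2, 2, 0)
  run J9 (needs (1, 2, 0), free (2, 2, 0)); after release of (1, 1, 2) the pool is (3, 3, 2)
  run J1 (needs (3, 3, 1), free (3, 3, 2)); after release of (1, 2, 0) the pool is (4, 5, 2)
  run J6 (needs (4, 4, 0), free (4, 5, 2)); after release of (1, 0, 1) the pool is (5, 5, 3)
  run J4 (needs (4, 5, 3), free (5, 5, 3)); after release of (1, 0, 0) the pool is (6, 5, 3)
  run J8 (needs (5, 5, 0), free (6, 5, 3)); after release of (0, 2, 1) the pool is (6, 7, 4)
  run J2 (needs (6, 1, 2), free (6, 7, 4)); after release of (0, 0, 1) the pool is (6, 7, 5)


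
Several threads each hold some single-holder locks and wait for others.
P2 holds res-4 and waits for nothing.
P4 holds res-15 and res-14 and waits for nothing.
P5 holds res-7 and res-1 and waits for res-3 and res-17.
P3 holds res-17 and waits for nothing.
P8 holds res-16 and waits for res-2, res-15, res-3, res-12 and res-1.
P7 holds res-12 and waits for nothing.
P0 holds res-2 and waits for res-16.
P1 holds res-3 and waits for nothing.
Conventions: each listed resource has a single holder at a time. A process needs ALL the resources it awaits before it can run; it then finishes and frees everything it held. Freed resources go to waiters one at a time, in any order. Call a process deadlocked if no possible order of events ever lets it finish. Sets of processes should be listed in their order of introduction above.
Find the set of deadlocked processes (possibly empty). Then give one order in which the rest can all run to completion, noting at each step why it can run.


The deadlocked set is P8 and P0.
Key observation: the waits loop around P8 -> P0 -> P8 with no way out; no other process is dragged down with it.
A valid finishing order for the others: P3, P7, P1, P2, P4, P5.
Step-by-step check:
  run P3 (it waits on nothing); releases res-17
  run P7 (it waits on nothing); releases res-12
  run P1 (it waits on nothing); releases res-3
  run P2 (it waits on nothing); releases res-4
  run P4 (it waits on nothing); releases res-15 and res-14
  run P5 (all its waits — res-3 and res-17 — are resolved); releases res-7 and res-1


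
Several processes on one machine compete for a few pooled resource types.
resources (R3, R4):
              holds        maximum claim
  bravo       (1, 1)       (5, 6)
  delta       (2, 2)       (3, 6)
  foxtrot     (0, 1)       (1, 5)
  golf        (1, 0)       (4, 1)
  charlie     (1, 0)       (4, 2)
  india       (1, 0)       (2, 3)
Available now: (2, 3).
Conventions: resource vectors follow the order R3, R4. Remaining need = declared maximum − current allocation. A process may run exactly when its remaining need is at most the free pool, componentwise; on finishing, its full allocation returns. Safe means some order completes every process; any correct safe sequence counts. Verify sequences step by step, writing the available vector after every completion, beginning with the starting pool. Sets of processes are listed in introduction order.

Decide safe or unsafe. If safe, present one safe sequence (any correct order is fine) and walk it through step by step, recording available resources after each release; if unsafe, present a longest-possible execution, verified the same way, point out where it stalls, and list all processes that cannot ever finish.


The state is UNSAFE.
Key observation: even finishing india, golf, charlie leaves just (5, 3) free — too little R4 for any of the remaining processes.
Going as far as possible: india, golf, charlie; after that, nothing fits. Step-by-step check:
  pool = (2, 3)
  india: need (1, 3) fits (2, 3); releases (1, 0), pool now (3, 3)
  golf: need (3, 1) fits (3, 3); releases (1, 0), pool now (4, 3)
  charlie: need (3, 2) fits (4, 3); releases (1, 0), pool now (5, 3)
  bravo cannot run: need (4, 5) vs free (5, 3) (insufficient R4)
  delta cannot run: need (1, 4) vs free (5, 3) (insufficient R4)
  foxtrot cannot run: need (1, 4) vs free (5, 3) (insufficient R4)
Permanently blocked: bravo, delta and foxtrot.


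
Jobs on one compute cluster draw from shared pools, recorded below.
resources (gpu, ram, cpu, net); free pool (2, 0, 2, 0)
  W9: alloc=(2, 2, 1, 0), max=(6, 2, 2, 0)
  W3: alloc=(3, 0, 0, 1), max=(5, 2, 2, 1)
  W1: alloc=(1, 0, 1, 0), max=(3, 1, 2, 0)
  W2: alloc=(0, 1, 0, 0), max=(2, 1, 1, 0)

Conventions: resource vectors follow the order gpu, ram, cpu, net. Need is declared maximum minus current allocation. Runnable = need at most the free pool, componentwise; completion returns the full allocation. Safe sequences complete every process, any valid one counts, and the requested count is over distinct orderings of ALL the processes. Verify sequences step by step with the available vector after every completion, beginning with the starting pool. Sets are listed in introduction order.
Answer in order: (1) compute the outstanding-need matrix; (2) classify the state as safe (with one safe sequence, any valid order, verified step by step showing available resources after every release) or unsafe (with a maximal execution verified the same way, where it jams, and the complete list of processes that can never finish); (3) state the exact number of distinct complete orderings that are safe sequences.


(1) Outstanding need per process (order gpu, ram, cpu, net):
  W9: (4, 0, 1, 0)
  W3: (2, 2, 2, 0)
  W1: (2, 1, 1, 0)
  W2: (2, 0, 1, 0)
(2) UNSAFE.
Key observation: after W2, W1 the pool peaks at (3, 1, 3, 0), and each blocked process is short somewhere: W9 on gpu; W3 on ram.
A maximal execution: W2, W1 — then nothing else fits. Verifying each step:
  pool = (2, 0, 2, 0)
  run W2 (needs (2, 0, 1, 0), free (2, 0, 2, 0)); after release of (0, 1, 0, 0) the pool is (2, 1, 2, 0)
  run W1 (needs (2, 1, 1, 0), free (2, 1, 2, 0)); after release of (1, 0, 1, 0) the pool is (3, 1, 3, 0)
  W9 cannot run: need (4, 0, 1, 0) vs free (3, 1, 3, 0) (insufficient gpu)
  W3 cannot run: need (2, 2, 2, 0) vs free (3, 1, 3, 0) (insufficient ram)
Processes that can never finish: W9 and W3.
(3) The exact count: 0 of the possible complete orderings are safe sequences.


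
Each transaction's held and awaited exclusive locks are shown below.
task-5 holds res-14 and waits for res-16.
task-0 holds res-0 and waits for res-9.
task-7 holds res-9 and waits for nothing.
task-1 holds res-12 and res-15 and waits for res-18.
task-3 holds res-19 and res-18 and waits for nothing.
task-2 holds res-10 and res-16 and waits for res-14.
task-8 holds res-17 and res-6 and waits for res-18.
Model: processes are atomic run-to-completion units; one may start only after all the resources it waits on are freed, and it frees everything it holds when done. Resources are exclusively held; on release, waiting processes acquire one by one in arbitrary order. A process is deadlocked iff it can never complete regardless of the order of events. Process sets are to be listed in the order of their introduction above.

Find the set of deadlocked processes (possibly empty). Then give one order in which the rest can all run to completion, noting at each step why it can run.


Deadlocked set: task-5 and task-2.
Key observation: the cycle task-5 -> task-2 -> task-5 can never break — each member waits on the next; no other process is dragged down with it.
One completion order for the rest: task-3, task-7, task-8, task-0, task-1.
Step-by-step check:
  task-3 waits on nothing -> runs at once and releases res-19 and res-18
  task-7 waits on nothing -> runs at once and releases res-9
  run task-8 (all its waits — res-18 — are resolved); releases res-17 and res-6
  run task-0 (all its waits — res-9 — are resolved); releases res-0
  run task-1 (all its waits — res-18 — are resolved); releases res-12 and res-15


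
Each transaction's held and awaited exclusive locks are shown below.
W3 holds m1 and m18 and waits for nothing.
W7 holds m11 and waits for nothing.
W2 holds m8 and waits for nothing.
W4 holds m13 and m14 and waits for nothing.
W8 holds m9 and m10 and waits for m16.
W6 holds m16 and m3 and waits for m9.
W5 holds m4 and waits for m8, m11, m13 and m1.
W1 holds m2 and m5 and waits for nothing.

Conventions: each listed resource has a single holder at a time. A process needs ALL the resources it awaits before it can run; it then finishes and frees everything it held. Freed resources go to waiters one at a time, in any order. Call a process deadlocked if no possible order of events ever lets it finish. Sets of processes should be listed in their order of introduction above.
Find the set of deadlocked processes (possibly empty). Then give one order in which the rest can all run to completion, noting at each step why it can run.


Deadlocked: W8 and W6.
Key observation: W8 -> W6 -> W8 is a circular wait — nothing in it can go first; no other process is dragged down with it.
One completion order for the rest: W3, W4, W7, W1, W2, W5.
Step-by-step check:
  W3: no waits; runs immediately, freeing m1 and m18
  W4: no waits; runs immediately, freeing m13 and m14
  W7: no waits; runs immediately, freeing m11
  W1: no waits; runs immediately, freeing m2 and m5
  W2: no waits; runs immediately, freeing m8
  W5 waits on m8, m11, m13 and m1 — all released -> runs and releases m4


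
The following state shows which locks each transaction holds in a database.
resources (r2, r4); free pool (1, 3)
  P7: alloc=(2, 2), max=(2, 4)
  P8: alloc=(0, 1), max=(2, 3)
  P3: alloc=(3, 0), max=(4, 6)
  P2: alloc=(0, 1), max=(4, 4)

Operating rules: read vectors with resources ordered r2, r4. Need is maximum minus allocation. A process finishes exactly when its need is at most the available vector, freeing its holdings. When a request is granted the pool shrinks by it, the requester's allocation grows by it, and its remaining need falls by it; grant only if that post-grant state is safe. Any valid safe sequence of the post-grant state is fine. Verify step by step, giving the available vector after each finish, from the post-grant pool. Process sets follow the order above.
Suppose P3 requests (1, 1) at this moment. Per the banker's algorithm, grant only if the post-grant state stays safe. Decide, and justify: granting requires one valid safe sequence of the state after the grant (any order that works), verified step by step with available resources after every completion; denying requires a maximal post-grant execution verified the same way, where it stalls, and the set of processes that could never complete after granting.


GRANT: granting preserves safety; a valid post-grant sequence is P7, P8, P3, P2.
Key observation: after the grant the pool drops to (0, 2), which still lets P7 finish first and unwind the rest.
Verifying the post-grant state step by step:
  pool = (0, 2)
  run P7 (needs (0, 2), free (0, 2)); after release of (2, 2) the pool is (2, 4)
  run P8 (needs (2, 2), free (2, 4)); after release of (0, 1) the pool is (2, 5)
  run P3 (needs (0, 5), free (2, 5)); after release of (4, 1) the pool is (6, 6)
  run P2 (needs (4, 3), free (6, 6)); after release of (0, 1) the pool is (6, 7)


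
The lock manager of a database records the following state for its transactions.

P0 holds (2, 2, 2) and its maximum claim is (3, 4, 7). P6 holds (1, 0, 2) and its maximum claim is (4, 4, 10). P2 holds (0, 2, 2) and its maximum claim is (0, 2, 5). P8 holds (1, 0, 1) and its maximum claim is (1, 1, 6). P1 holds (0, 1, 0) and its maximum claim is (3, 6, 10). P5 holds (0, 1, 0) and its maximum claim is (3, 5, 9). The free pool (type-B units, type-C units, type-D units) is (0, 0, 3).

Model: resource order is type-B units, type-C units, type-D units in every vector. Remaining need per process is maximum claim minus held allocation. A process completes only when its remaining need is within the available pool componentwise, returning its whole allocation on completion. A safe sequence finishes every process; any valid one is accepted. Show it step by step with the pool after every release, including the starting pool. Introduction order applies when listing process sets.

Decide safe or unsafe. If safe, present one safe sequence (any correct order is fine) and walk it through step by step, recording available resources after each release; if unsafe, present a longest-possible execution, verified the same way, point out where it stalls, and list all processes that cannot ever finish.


The state is SAFE; one workable sequence: P2, P8, P0, P6, P5, P1.
Key observation: the first exact fit in this order is P2 — it needs (0, 0, 3) with (0, 0, 3) free, meeting a requested resource to the last unit.
Walking it through:
  pool = (0, 0, 3)
  P2: need (0, 0, 3) fits (0, 0, 3); releases (0, 2, 2), pool now (0, 2, 5)
  P8: need (0, 1, 5) fits (0, 2, 5); releases (1, 0, 1), pool now (1, 2, 6)
  P0: need (1, 2, 5) fits (1, 2, 6); releases (2, 2, 2), pool now (3, 4, 8)
  P6: need (3, 4, 8) fits (3, 4, 8); releases (1, 0, 2), pool now (4, 4, 10)
  P5: need (3, 4, 9) fits (4, 4, 10); releases (0, 1, 0), pool now (4, 5, 10)
  P1: need (3, 5, 10) fits (4, 5, 10); releases (0, 1, 0), pool now (4, 6, 10)


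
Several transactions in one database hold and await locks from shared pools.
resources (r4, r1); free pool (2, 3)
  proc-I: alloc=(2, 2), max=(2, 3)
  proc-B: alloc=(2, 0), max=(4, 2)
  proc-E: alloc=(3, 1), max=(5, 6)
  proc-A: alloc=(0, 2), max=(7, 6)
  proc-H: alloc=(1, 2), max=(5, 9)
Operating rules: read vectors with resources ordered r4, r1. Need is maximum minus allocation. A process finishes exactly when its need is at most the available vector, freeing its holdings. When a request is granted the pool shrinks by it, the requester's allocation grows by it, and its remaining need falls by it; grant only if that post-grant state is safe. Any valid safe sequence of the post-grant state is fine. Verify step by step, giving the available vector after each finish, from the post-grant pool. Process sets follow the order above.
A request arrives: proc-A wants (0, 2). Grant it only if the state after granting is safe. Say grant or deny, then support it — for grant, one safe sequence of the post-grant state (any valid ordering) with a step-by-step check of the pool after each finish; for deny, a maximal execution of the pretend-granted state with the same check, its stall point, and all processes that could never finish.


DENY: after the grant no complete ordering would exist.
Key observation: after proc-I, proc-B the pool peaks at (6, 3), and each blocked process is short somewhere: proc-E on r1; proc-A on r4; proc-H on r1.
On the post-grant state, proc-I, proc-B is a maximal run — nothing extends it. Walking it through:
  pool = (2, 1)
  run proc-I (needs (0, 1), free (2, 1)); after release of (2, 2) the pool is (4, 3)
  run proc-B (needs (2, 2), free (4, 3)); after release of (2, 0) the pool is (6, 3)
  blocked: proc-E wants (2, 5), pool (6, 3) — not enough r1
  blocked: proc-A wants (7, 2), pool (6, 3) — not enough r4
  blocked: proc-H wants (4, 7), pool (6, 3) — not enough r1
Had the request been granted, proc-E, proc-A and proc-H could never finish.


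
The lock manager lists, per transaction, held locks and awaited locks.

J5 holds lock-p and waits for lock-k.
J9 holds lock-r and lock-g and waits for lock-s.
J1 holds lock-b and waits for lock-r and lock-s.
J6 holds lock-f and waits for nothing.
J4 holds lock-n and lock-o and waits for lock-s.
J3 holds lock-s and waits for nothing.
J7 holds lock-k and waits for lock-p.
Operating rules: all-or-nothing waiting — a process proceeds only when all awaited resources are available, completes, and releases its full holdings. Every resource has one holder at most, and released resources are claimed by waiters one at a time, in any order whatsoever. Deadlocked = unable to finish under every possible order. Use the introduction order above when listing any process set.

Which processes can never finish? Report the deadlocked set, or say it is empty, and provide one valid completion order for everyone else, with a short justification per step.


Deadlocked set: J5 and J7.
Key observation: the cycle J5 -> J7 -> J5 can never break — each member waits on the next; no other process is dragged down with it.
A valid finishing order for the others: J3, J6, J9, J4, J1.
Verifying each step:
  J3: no waits; runs immediately, freeing lock-s
  J6: no waits; runs immediately, freeing lock-f
  run J9 (all its waits — lock-s — are resolved); releases lock-r and lock-g
  run J4 (all its waits — lock-s — are resolved); releases lock-n and lock-o
  run J1 (all its waits — lock-r and lock-s — are resolved); releases lock-b


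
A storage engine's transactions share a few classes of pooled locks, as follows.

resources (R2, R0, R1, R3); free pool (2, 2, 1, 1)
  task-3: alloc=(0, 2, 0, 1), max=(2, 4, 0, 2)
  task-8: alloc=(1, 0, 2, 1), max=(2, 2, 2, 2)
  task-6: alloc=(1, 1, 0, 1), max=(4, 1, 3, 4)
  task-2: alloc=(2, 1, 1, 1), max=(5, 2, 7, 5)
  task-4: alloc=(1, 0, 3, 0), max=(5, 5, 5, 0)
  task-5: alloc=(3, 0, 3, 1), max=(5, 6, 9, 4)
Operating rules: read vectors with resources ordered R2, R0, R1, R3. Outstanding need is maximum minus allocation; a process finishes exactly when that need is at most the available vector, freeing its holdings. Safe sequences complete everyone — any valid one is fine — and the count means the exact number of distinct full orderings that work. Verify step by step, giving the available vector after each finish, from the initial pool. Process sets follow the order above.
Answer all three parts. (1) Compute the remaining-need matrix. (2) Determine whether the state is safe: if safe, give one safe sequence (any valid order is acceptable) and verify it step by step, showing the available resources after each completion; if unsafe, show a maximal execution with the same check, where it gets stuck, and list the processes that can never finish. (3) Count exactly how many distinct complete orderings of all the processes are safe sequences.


(1) Outstanding need per process (order R2, R0, R1, R3):
  task-3: (2, 2, 0, 1)
  task-8: (1, 2, 0, 1)
  task-6: (3, 0, 3, 3)
  task-2: (3, 1, 6, 4)
  task-4: (4, 5, 2, 0)
  task-5: (2, 6, 6, 3)
(2) SAFE — a valid safe sequence is task-3, task-8, task-6, task-4, task-2, task-5.
Key observation: the order's first zero-slack moment is task-3 ((2, 2, 0, 1) needed, (2, 2, 1, 1) free — a requested resource with nothing to spare).
Check, step by step:
  pool = (2, 2, 1, 1)
  task-3 needs (2, 2, 0, 1) <= (2, 2, 1, 1) -> finishes; pool += (0, 2, 0, 1) = (2, 4, 1, 2)
  task-8 needs (1, 2, 0, 1) <= (2, 4, 1, 2) -> finishes; pool += (1, 0, 2, 1) = (3, 4, 3, 3)
  task-6 needs (3, 0, 3, 3) <= (3, 4, 3, 3) -> finishes; pool += (1, 1, 0, 1) = (4, 5, 3, 4)
  task-4 needs (4, 5, 2, 0) <= (4, 5, 3, 4) -> finishes; pool += (1, 0, 3, 0) = (5, 5, 6, 4)
  task-2 needs (3, 1, 6, 4) <= (5, 5, 6, 4) -> finishes; pool += (2, 1, 1, 1) = (7, 6, 7, 5)
  task-5 needs (2, 6, 6, 3) <= (7, 6, 7, 5) -> finishes; pool += (3, 0, 3, 1) = (10, 6, 10, 6)
(3) Precisely 2 of the possible complete orderings are safe sequences.


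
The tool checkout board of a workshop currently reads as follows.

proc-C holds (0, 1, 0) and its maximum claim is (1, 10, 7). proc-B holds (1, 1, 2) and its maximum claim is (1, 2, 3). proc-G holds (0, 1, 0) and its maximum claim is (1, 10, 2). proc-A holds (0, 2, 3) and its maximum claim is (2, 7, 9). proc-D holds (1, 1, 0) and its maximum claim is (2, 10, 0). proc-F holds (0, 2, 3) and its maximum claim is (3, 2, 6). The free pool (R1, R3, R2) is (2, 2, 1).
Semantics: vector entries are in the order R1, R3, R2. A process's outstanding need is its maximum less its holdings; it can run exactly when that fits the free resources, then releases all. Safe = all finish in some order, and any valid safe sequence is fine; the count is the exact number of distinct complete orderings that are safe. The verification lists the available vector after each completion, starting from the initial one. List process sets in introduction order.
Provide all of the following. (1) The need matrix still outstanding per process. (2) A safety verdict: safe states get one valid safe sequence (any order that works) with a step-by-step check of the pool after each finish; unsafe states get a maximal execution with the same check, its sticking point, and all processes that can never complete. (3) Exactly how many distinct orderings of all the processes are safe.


(1) Remaining need (order R1, R3, R2):
  proc-C: (1, 9, 7)
  proc-B: (0, 1, 1)
  proc-G: (1, 9, 2)
  proc-A: (2, 5, 6)
  proc-D: (1, 9, 0)
  proc-F: (3, 0, 3)
(2) UNSAFE — no complete ordering exists.
Key observation: after proc-B, proc-F, proc-A complete, (3, 7, 9) is the best the pool ever gets, yet each leftover process wants more R3.
A maximal execution: proc-B, proc-F, proc-A — then nothing else fits. Check, step by step:
  pool = (2, 2, 1)
  proc-B: need (0, 1, 1) fits (2, 2, 1); releases (1, 1, 2), pool now (3, 3, 3)
  proc-F: need (3, 0, 3) fits (3, 3, 3); releases (0, 2, 3), pool now (3, 5, 6)
  proc-A: need (2, 5, 6) fits (3, 5, 6); releases (0, 2, 3), pool now (3, 7, 9)
  proc-C cannot run: need (1, 9, 7) vs free (3, 7, 9) (insufficient R3)
  proc-G cannot run: need (1, 9, 2) vs free (3, 7, 9) (insufficient R3)
  proc-D cannot run: need (1, 9, 0) vs free (3, 7, 9) (insufficient R3)
Processes that can never finish: proc-C, proc-G and proc-D.
(3) The exact count: 0 of the possible complete orderings are safe sequences.


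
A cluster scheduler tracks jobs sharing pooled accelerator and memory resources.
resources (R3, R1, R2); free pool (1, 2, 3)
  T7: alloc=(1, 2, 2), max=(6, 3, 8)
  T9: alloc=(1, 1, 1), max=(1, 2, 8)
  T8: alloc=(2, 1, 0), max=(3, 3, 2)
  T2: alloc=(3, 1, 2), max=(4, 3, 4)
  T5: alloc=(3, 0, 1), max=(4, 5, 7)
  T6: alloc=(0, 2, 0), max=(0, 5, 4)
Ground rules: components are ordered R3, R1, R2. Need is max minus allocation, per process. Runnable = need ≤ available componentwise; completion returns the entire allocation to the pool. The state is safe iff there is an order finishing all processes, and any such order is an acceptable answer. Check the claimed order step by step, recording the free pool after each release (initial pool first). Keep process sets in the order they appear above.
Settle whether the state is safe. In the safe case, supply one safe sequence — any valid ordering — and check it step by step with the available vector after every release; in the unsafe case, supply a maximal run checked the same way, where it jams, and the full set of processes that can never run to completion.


The state is UNSAFE.
Key observation: after T2, T8, T6 complete, (6, 6, 5) is the best the pool ever gets, yet each leftover process wants more R2.
The run T2, T8, T6 cannot be extended any further. Step-by-step check:
  pool = (1, 2, 3)
  T2: need (1, 2, 2) fits (1, 2, 3); releases (3, 1, 2), pool now (4, 3, 5)
  T8: need (1, 2, 2) fits (4, 3, 5); releases (2, 1, 0), pool now (6, 4, 5)
  T6: need (0, 3, 4) fits (6, 4, 5); releases (0, 2, 0), pool now (6, 6, 5)
  T7 still needs (5, 1, 6) but only (6, 6, 5) is free — short on R2
  T9 still needs (0, 1, 7) but only (6, 6, 5) is free — short on R2
  T5 still needs (1, 5, 6) but only (6, 6, 5) is free — short on R2
Never able to finish: T7, T9 and T5.


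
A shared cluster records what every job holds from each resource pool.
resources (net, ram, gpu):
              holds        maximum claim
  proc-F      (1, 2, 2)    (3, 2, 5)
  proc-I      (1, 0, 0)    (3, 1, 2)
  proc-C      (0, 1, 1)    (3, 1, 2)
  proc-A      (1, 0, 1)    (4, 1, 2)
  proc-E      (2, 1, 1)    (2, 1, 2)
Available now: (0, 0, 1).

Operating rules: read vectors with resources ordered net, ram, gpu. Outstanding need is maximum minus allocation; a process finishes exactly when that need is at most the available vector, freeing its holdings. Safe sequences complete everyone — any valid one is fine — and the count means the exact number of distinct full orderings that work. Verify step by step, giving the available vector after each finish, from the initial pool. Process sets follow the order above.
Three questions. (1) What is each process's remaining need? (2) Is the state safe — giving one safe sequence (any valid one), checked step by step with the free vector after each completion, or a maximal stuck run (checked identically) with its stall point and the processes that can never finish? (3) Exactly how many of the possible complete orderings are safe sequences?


(1) Outstanding need per process (order net, ram, gpu):
  proc-F: (2, 0, 3)
  proc-I: (2, 1, 2)
  proc-C: (3, 0, 1)
  proc-A: (3, 1, 1)
  proc-E: (0, 0, 1)
(2) SAFE. One safe sequence: proc-E, proc-I, proc-C, proc-A, proc-F.
Key observation: the first exact fit in this order is proc-E — it needs (0, 0, 1) with (0, 0, 1) free, meeting a requested resource to the last unit.
Verifying each step:
  pool = (0, 0, 1)
  proc-E: need (0, 0, 1) fits (0, 0, 1); releases (2, 1, 1), pool now (2, 1, 2)
  proc-I: need (2, 1, 2) fits (2, 1, 2); releases (1, 0, 0), pool now (3, 1, 2)
  proc-C: need (3, 0, 1) fits (3, 1, 2); releases (0, 1, 1), pool now (3, 2, 3)
  proc-A: need (3, 1, 1) fits (3, 2, 3); releases (1, 0, 1), pool now (4, 2, 4)
  proc-F: need (2, 0, 3) fits (4, 2, 4); releases (1, 2, 2), pool now (5, 4, 6)
(3) Precisely 4 of the possible complete orderings are safe sequences.
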